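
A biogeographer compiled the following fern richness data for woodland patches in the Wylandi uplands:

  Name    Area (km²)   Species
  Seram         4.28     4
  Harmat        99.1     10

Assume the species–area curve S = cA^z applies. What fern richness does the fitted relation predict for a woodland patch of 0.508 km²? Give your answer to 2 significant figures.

2.1

z = ln(10/4) / ln(99.1/4.28) = 0.9163 / 3.1422 = 0.2916
c = 4 / 4.28^0.2916 = 4 / 1.528 = 2.618
S₃ = 2.618 × 0.508^0.2916 = 2.618 × 0.8208 ≈ 2.149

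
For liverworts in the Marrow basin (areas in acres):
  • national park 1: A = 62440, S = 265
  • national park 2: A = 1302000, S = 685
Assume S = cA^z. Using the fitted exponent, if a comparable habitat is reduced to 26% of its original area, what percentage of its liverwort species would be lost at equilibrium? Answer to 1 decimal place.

z = ln(685/265) / ln(1302000/62440) = 0.9497 / 3.0375 = 0.3127
S_new/S_old = (A_new/A_old)^z = 0.26^0.3127 = exp(0.3127 × -1.3471) = 0.6563
Fraction lost = 1 − 0.6563 = 0.3437

34.4%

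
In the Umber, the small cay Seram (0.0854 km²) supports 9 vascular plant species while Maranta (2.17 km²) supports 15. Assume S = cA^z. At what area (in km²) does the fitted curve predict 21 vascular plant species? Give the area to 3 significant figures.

18.3 km²

z = ln(15/9) / ln(2.17/0.0854) = 0.5108 / 3.2351 = 0.1579
c = 9 / 0.0854^0.1579 = 9 / 0.6781 = 13.27
A = (21/13.27)^(1/0.1579) ⇒ ln A = ln(1.582)/0.1579 = 2.9057
A = e^2.9057 ≈ 18.28 km²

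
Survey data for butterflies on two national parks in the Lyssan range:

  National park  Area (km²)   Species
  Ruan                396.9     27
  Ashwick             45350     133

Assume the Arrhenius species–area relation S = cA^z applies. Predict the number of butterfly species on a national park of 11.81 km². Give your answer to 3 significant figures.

8.27

z = ln(133/27) / ln(45350/396.9) = 1.5945 / 4.7385 = 0.3365
c = 27 / 396.9^0.3365 = 27 / 7.49 = 3.605
S₃ = 3.605 × 11.81^0.3365 = 3.605 × 2.295 ≈ 8.274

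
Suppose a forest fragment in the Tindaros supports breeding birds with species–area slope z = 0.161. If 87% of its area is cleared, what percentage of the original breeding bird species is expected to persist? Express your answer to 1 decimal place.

72.0%

S_new/S_old = (A_new/A_old)^z = 0.13^0.161
= exp(0.161 × ln 0.13) = exp(0.161 × -2.0402) = exp(-0.3285) ≈ 0.72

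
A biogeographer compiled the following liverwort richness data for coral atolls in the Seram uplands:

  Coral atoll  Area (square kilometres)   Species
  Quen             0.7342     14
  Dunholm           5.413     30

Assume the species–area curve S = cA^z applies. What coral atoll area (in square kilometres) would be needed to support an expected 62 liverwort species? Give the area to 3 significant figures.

z = ln(30/14) / ln(5.413/0.7342) = 0.7621 / 1.9978 = 0.3815
c = 14 / 0.7342^0.3815 = 14 / 0.8888 = 15.75
A = (62/15.75)^(1/0.3815) ⇒ ln A = ln(3.936)/0.3815 = 3.5917
A = e^3.5917 ≈ 36.3 square kilometres

36.3 square kilometres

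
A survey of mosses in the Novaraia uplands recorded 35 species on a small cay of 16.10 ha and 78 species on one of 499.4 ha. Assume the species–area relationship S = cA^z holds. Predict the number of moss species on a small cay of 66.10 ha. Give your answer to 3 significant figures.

z = ln(78/35) / ln(499.4/16.1) = 0.8014 / 3.4346 = 0.2333
c = 35 / 16.1^0.2333 = 35 / 1.912 = 18.3
S₃ = 18.3 × 66.1^0.2333 = 18.3 × 2.659 ≈ 48.66

48.7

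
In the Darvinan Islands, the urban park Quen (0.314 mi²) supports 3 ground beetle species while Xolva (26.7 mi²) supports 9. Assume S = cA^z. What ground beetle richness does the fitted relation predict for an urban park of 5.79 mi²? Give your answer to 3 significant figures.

z = ln(9/3) / ln(26.7/0.314) = 1.0986 / 4.4430 = 0.2473
c = 3 / 0.314^0.2473 = 3 / 0.7509 = 3.995
S₃ = 3.995 × 5.79^0.2473 = 3.995 × 1.544 ≈ 6.167

6.17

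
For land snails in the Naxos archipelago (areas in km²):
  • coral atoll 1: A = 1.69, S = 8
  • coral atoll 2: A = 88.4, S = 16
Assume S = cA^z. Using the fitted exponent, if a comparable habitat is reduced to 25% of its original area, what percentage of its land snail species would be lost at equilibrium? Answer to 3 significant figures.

21.6%

z = ln(16/8) / ln(88.4/1.69) = 0.6931 / 3.9571 = 0.1752
S_new/S_old = (A_new/A_old)^z = 0.25^0.1752 = exp(0.1752 × -1.3863) = 0.7844
Fraction lost = 1 − 0.7844 = 0.2156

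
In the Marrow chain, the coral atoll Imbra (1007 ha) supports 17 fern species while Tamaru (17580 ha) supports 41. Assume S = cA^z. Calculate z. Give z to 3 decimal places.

0.308

Taking logs: ln S = ln c + z ln A, so z = (ln S₂ − ln S₁)/(ln A₂ − ln A₁).
z = ln(41/17) / ln(17580/1007) = ln(2.412) / ln(17.46) = 0.8804 / 2.8598 = 0.3078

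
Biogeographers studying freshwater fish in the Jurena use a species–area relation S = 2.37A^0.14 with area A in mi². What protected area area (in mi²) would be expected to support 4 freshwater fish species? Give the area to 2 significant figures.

42 mi²

4 = 2.37 × A^0.14  ⇒  A^0.14 = 4/2.37 = 1.688
ln A = ln(1.688) / 0.14 = 0.5234 / 0.14 = 3.7386
A = e^3.7386 ≈ 42.04 mi²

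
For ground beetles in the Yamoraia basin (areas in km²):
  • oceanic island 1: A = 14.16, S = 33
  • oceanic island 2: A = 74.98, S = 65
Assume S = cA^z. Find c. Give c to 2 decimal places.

z = ln(S₂/S₁) / ln(A₂/A₁) = ln(65/33) / ln(74.98/14.16) = 0.6779 / 1.6668 = 0.4067
c = S₁ / A₁^z = 33 / 14.16^0.4067 = 33 / 2.939 = 11.23

11.23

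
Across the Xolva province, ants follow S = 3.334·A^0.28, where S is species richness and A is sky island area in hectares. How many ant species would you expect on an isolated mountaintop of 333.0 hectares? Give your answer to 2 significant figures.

S = 3.334 × 333^0.28
ln S = ln 3.334 + 0.28 × ln 333 = 1.2042 + 0.28 × 5.8081 = 2.8305
S = e^2.8305 ≈ 16.95

17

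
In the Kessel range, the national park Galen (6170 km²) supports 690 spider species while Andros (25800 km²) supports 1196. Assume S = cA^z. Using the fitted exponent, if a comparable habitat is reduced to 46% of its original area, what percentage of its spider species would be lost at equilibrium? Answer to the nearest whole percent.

26%

z = ln(1196/690) / ln(25800/6170) = 0.5500 / 1.4307 = 0.3845
S_new/S_old = (A_new/A_old)^z = 0.46^0.3845 = exp(0.3845 × -0.7765) = 0.7419
Fraction lost = 1 − 0.7419 = 0.2581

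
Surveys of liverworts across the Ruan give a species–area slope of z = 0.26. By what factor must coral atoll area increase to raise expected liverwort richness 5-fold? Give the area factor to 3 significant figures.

488

(A₂/A₁)^0.26 = 5, so A₂/A₁ = 5^(1/0.26) = 5^3.846
ln(A₂/A₁) = ln 5 / 0.26 = 1.6094 / 0.26 = 6.1901
A₂/A₁ = e^6.1901 ≈ 487.9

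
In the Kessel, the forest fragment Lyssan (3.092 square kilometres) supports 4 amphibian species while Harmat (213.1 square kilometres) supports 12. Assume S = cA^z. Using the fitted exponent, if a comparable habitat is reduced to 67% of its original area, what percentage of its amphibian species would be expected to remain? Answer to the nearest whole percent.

90%

z = ln(12/4) / ln(213.1/3.092) = 1.0986 / 4.2329 = 0.2595
S_new/S_old = (A_new/A_old)^z = 0.67^0.2595 = exp(0.2595 × -0.4005) = 0.9013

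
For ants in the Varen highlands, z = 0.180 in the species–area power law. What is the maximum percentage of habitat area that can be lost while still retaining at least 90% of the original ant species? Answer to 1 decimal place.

44.3%

Need (A_new/A_old)^0.18 = 0.9, so A_new/A_old = 0.9^(1/0.18) = 0.9^5.556
ln(A_new/A_old) = ln 0.9 / 0.18 = -0.1054 / 0.18 = -0.5853
A_new/A_old = e^-0.5853 ≈ 0.5569
Fraction that can be lost = 1 − 0.5569 = 0.4431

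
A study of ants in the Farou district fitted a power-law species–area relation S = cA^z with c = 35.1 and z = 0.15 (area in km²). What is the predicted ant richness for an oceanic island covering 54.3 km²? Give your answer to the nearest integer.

64 species

S = 35.1 × 54.3^0.15
ln S = ln 35.1 + 0.15 × ln 54.3 = 3.5582 + 0.15 × 3.9945 = 4.1574
S = e^4.1574 ≈ 63.9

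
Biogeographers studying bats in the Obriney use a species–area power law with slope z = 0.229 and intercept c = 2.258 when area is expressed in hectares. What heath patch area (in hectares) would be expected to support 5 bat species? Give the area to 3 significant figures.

32.2 hectares

5 = 2.258 × A^0.229  ⇒  A^0.229 = 5/2.258 = 2.214
ln A = ln(2.214) / 0.229 = 0.7950 / 0.229 = 3.4714
A = e^3.4714 ≈ 32.18 hectares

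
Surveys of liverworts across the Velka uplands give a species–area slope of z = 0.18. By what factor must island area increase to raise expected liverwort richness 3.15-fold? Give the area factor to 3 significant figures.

(A₂/A₁)^0.18 = 3.15, so A₂/A₁ = 3.15^(1/0.18) = 3.15^5.556
ln(A₂/A₁) = ln 3.15 / 0.18 = 1.1474 / 0.18 = 6.3745
A₂/A₁ = e^6.3745 ≈ 586.7

587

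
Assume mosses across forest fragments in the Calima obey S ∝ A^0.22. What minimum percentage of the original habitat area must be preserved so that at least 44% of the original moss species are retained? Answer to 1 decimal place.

Need (A_new/A_old)^0.22 = 0.44, so A_new/A_old = 0.44^(1/0.22) = 0.44^4.545
ln(A_new/A_old) = ln 0.44 / 0.22 = -0.8210 / 0.22 = -3.7317
A_new/A_old = e^-3.7317 ≈ 0.02395

2.4%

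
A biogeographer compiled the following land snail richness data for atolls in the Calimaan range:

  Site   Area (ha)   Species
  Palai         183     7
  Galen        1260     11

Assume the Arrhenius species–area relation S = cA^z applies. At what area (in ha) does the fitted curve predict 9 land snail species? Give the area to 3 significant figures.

z = ln(11/7) / ln(1260/183) = 0.4520 / 1.9294 = 0.2343
c = 7 / 183^0.2343 = 7 / 3.389 = 2.066
A = (9/2.066)^(1/0.2343) ⇒ ln A = ln(4.357)/0.2343 = 6.2823
A = e^6.2823 ≈ 535 ha

535 ha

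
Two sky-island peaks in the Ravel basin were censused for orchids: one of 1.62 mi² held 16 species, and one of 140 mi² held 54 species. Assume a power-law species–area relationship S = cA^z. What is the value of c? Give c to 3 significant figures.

z = ln(S₂/S₁) / ln(A₂/A₁) = ln(54/16) / ln(140/1.62) = 1.2164 / 4.4592 = 0.2728
c = S₁ / A₁^z = 16 / 1.62^0.2728 = 16 / 1.141 = 14.03

14.0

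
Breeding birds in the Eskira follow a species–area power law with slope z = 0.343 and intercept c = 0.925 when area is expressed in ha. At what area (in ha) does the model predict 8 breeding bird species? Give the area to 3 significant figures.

8 = 0.925 × A^0.343  ⇒  A^0.343 = 8/0.925 = 8.649
ln A = ln(8.649) / 0.343 = 2.1574 / 0.343 = 6.2898
A = e^6.2898 ≈ 539 ha

539 ha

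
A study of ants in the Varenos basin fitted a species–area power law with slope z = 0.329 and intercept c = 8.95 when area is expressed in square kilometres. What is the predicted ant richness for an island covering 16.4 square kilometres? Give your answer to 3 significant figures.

22.5

S = 8.95 × 16.4^0.329
ln S = ln 8.95 + 0.329 × ln 16.4 = 2.1917 + 0.329 × 2.7973 = 3.1120
S = e^3.1120 ≈ 22.47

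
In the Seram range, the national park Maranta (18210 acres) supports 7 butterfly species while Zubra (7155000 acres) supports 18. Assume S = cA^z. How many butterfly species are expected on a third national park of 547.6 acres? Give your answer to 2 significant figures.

z = ln(18/7) / ln(7155000/18210) = 0.9445 / 5.9736 = 0.1581
c = 7 / 18210^0.1581 = 7 / 4.716 = 1.484
S₃ = 1.484 × 547.6^0.1581 = 1.484 × 2.71 ≈ 4.022

4.0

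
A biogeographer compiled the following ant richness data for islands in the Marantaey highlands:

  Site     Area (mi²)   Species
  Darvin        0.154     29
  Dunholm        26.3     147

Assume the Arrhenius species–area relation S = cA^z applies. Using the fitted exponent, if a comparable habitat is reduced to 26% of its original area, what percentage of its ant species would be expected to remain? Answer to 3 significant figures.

65.4%

z = ln(147/29) / ln(26.3/0.154) = 1.6231 / 5.1404 = 0.3158
S_new/S_old = (A_new/A_old)^z = 0.26^0.3158 = exp(0.3158 × -1.3471) = 0.6535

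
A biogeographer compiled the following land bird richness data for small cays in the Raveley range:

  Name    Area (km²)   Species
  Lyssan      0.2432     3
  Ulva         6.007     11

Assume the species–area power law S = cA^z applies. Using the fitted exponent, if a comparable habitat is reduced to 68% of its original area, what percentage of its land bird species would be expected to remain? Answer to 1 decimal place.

z = ln(11/3) / ln(6.007/0.2432) = 1.2993 / 3.2068 = 0.4052
S_new/S_old = (A_new/A_old)^z = 0.68^0.4052 = exp(0.4052 × -0.3857) = 0.8553

85.5%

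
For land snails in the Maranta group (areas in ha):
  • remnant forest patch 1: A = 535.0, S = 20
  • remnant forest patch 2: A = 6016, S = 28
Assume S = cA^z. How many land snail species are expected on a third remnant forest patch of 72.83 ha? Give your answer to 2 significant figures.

z = ln(28/20) / ln(6016/535) = 0.3365 / 2.4199 = 0.1390
c = 20 / 535^0.1390 = 20 / 2.395 = 8.35
S₃ = 8.35 × 72.83^0.1390 = 8.35 × 1.815 ≈ 15.16

15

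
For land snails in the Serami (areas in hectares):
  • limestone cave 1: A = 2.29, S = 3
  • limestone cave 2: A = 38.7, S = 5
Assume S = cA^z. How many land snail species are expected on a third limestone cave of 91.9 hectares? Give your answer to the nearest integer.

z = ln(5/3) / ln(38.7/2.29) = 0.5108 / 2.8273 = 0.1807
c = 3 / 2.29^0.1807 = 3 / 1.161 = 2.583
S₃ = 2.583 × 91.9^0.1807 = 2.583 × 2.263 ≈ 5.846

6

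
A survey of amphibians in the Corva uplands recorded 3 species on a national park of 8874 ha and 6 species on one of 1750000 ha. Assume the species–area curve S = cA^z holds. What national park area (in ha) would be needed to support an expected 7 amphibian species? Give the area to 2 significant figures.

z = ln(6/3) / ln(1750000/8874) = 0.6931 / 5.2842 = 0.1312
c = 3 / 8874^0.1312 = 3 / 3.295 = 0.9104
A = (7/0.9104)^(1/0.1312) ⇒ ln A = ln(7.689)/0.1312 = 15.5503
A = e^15.5503 ≈ 5667748 ha

5700000 ha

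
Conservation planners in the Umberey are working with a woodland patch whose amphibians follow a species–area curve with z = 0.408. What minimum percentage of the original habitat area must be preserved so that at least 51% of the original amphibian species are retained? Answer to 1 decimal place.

Need (A_new/A_old)^0.408 = 0.51, so A_new/A_old = 0.51^(1/0.408) = 0.51^2.451
ln(A_new/A_old) = ln 0.51 / 0.408 = -0.6733 / 0.408 = -1.6504
A_new/A_old = e^-1.6504 ≈ 0.192

19.2%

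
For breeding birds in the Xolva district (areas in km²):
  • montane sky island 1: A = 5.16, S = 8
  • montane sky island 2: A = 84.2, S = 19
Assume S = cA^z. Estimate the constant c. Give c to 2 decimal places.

4.81

z = ln(S₂/S₁) / ln(A₂/A₁) = ln(19/8) / ln(84.2/5.16) = 0.8650 / 2.7923 = 0.3098
c = S₁ / A₁^z = 8 / 5.16^0.3098 = 8 / 1.663 = 4.812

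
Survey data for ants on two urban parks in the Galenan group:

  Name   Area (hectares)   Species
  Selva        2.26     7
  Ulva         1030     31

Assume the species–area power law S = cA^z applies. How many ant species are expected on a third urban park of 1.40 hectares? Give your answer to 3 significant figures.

z = ln(31/7) / ln(1030/2.26) = 1.4881 / 6.1219 = 0.2431
c = 7 / 2.26^0.2431 = 7 / 1.219 = 5.741
S₃ = 5.741 × 1.4^0.2431 = 5.741 × 1.085 ≈ 6.231

6.23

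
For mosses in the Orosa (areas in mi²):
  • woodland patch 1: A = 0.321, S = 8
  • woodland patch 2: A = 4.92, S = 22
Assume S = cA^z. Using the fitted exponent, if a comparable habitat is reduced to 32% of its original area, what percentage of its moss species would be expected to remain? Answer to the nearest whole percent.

z = ln(22/8) / ln(4.92/0.321) = 1.0116 / 2.7296 = 0.3706
S_new/S_old = (A_new/A_old)^z = 0.32^0.3706 = exp(0.3706 × -1.1394) = 0.6556

66%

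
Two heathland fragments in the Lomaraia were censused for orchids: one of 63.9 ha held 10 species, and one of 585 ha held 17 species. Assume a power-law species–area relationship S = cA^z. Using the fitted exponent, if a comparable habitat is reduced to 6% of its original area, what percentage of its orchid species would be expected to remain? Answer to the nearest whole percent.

51%

z = ln(17/10) / ln(585/63.9) = 0.5306 / 2.2143 = 0.2396
S_new/S_old = (A_new/A_old)^z = 0.06^0.2396 = exp(0.2396 × -2.8134) = 0.5096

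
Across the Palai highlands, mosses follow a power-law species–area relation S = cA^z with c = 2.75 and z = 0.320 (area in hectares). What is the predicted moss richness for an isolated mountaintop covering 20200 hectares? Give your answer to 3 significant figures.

S = 2.75 × 20200^0.32
ln S = ln 2.75 + 0.32 × ln 20200 = 1.0116 + 0.32 × 9.9134 = 4.1839
S = e^4.1839 ≈ 65.62

65.6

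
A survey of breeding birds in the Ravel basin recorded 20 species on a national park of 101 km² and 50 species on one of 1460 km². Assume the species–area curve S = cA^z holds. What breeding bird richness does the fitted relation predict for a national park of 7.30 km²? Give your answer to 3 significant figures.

8.12

z = ln(50/20) / ln(1460/101) = 0.9163 / 2.6711 = 0.3430
c = 20 / 101^0.3430 = 20 / 4.87 = 4.106
S₃ = 4.106 × 7.3^0.3430 = 4.106 × 1.978 ≈ 8.121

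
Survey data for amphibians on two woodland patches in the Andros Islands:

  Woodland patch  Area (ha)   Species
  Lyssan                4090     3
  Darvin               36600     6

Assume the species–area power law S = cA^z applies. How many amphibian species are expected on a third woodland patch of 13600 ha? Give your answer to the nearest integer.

z = ln(6/3) / ln(36600/4090) = 0.6931 / 2.1915 = 0.3163
c = 3 / 4090^0.3163 = 3 / 13.88 = 0.2162
S₃ = 0.2162 × 13600^0.3163 = 0.2162 × 20.3 ≈ 4.387

4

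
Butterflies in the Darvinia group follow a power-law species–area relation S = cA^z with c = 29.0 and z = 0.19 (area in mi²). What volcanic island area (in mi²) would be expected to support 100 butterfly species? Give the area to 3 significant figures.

100 = 29 × A^0.19  ⇒  A^0.19 = 100/29 = 3.448
ln A = ln(3.448) / 0.19 = 1.2379 / 0.19 = 6.5151
A = e^6.5151 ≈ 675.3 mi²

675 mi²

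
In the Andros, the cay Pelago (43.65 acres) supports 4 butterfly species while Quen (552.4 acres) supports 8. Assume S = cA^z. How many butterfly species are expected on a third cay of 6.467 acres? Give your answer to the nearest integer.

z = ln(8/4) / ln(552.4/43.65) = 0.6931 / 2.5381 = 0.2731
c = 4 / 43.65^0.2731 = 4 / 2.805 = 1.426
S₃ = 1.426 × 6.467^0.2731 = 1.426 × 1.665 ≈ 2.375

2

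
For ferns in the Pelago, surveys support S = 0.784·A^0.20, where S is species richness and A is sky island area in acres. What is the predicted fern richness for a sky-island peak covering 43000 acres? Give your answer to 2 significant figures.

6.6

S = 0.784 × 43000^0.2 = 0.784 × 8.447 ≈ 6.622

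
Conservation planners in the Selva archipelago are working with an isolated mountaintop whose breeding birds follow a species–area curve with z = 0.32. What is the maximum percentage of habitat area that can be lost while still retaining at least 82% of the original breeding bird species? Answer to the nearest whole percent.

46%

Need (A_new/A_old)^0.32 = 0.82, so A_new/A_old = 0.82^(1/0.32) = 0.82^3.125
ln(A_new/A_old) = ln 0.82 / 0.32 = -0.1985 / 0.32 = -0.6202
A_new/A_old = e^-0.6202 ≈ 0.5379
Fraction that can be lost = 1 − 0.5379 = 0.4621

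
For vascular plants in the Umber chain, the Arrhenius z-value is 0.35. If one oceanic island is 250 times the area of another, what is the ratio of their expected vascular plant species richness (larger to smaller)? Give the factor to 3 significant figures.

S₂/S₁ = (A₂/A₁)^z = 250^0.35
ln(S₂/S₁) = 0.35 × ln 250 = 0.35 × 5.5215 = 1.9325
S₂/S₁ = e^1.9325 ≈ 6.907

6.91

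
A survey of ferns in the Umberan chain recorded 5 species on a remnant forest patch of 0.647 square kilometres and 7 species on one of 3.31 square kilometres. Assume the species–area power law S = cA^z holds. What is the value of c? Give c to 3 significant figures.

z = ln(S₂/S₁) / ln(A₂/A₁) = ln(7/5) / ln(3.31/0.647) = 0.3365 / 1.6324 = 0.2061
c = S₁ / A₁^z = 5 / 0.647^0.2061 = 5 / 0.9142 = 5.47

5.47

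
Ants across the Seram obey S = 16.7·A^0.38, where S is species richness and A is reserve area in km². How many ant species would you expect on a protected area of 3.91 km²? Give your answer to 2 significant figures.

28

S = 16.7 × 3.91^0.38
ln S = ln 16.7 + 0.38 × ln 3.91 = 2.8154 + 0.38 × 1.3635 = 3.3336
S = e^3.3336 ≈ 28.04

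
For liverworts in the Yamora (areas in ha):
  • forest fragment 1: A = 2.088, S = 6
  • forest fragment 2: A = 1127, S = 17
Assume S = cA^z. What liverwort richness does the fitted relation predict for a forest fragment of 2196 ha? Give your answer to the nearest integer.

z = ln(17/6) / ln(1127/2.088) = 1.0415 / 6.2911 = 0.1655
c = 6 / 2.088^0.1655 = 6 / 1.13 = 5.312
S₃ = 5.312 × 2196^0.1655 = 5.312 × 3.574 ≈ 18.98

19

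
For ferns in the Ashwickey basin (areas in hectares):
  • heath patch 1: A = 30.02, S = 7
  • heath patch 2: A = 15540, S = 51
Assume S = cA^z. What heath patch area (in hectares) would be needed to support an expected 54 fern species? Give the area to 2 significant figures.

z = ln(51/7) / ln(15540/30.02) = 1.9859 / 6.2493 = 0.3178
c = 7 / 30.02^0.3178 = 7 / 2.948 = 2.375
A = (54/2.375)^(1/0.3178) ⇒ ln A = ln(22.74)/0.3178 = 9.8310
A = e^9.8310 ≈ 18602 hectares

19000 hectares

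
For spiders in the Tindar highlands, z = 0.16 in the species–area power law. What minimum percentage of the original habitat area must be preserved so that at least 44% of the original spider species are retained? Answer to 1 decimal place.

0.6%

Need (A_new/A_old)^0.16 = 0.44, so A_new/A_old = 0.44^(1/0.16) = 0.44^6.25
ln(A_new/A_old) = ln 0.44 / 0.16 = -0.8210 / 0.16 = -5.1311
A_new/A_old = e^-5.1311 ≈ 0.00591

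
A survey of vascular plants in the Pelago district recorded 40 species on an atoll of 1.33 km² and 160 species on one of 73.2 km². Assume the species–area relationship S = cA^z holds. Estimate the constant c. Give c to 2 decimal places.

36.24

z = ln(S₂/S₁) / ln(A₂/A₁) = ln(160/40) / ln(73.2/1.33) = 1.3863 / 4.0080 = 0.3459
c = S₁ / A₁^z = 40 / 1.33^0.3459 = 40 / 1.104 = 36.24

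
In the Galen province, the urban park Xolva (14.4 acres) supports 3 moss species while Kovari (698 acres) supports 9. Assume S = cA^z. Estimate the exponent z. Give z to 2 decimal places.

Taking logs: ln S = ln c + z ln A, so z = (ln S₂ − ln S₁)/(ln A₂ − ln A₁).
z = ln(9/3) / ln(698/14.4) = ln(3) / ln(48.47) = 1.0986 / 3.8810 = 0.2831

0.28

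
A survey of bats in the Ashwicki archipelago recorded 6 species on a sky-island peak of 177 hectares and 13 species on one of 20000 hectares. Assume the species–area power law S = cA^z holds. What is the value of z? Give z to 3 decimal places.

0.164

Taking logs: ln S = ln c + z ln A, so z = (ln S₂ − ln S₁)/(ln A₂ − ln A₁).
z = ln(13/6) / ln(20000/177) = ln(2.167) / ln(113) = 0.7732 / 4.7273 = 0.1636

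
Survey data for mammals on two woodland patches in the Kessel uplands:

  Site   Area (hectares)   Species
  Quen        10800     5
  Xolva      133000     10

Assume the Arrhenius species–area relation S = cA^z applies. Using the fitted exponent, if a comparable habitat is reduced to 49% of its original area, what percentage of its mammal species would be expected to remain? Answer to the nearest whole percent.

z = ln(10/5) / ln(133000/10800) = 0.6931 / 2.5108 = 0.2761
S_new/S_old = (A_new/A_old)^z = 0.49^0.2761 = exp(0.2761 × -0.7133) = 0.8212

82%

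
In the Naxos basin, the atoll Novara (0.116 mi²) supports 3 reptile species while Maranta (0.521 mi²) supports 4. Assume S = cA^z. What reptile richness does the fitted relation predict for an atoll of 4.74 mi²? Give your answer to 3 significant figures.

6.11

z = ln(4/3) / ln(0.521/0.116) = 0.2877 / 1.5022 = 0.1915
c = 3 / 0.116^0.1915 = 3 / 0.662 = 4.532
S₃ = 4.532 × 4.74^0.1915 = 4.532 × 1.347 ≈ 6.105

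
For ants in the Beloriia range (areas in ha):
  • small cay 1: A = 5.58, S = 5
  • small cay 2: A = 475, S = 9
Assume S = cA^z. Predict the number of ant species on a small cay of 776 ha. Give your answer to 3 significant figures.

9.60

z = ln(9/5) / ln(475/5.58) = 0.5878 / 4.4441 = 0.1323
c = 5 / 5.58^0.1323 = 5 / 1.255 = 3.983
S₃ = 3.983 × 776^0.1323 = 3.983 × 2.411 ≈ 9.604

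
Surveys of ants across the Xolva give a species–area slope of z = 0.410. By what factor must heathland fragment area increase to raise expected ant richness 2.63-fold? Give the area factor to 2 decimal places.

(A₂/A₁)^0.41 = 2.63, so A₂/A₁ = 2.63^(1/0.41) = 2.63^2.439
ln(A₂/A₁) = ln 2.63 / 0.41 = 0.9670 / 0.41 = 2.3585
A₂/A₁ = e^2.3585 ≈ 10.58

10.58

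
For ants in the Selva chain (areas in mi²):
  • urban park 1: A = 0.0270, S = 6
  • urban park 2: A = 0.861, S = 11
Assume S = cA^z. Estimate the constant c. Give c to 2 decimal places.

z = ln(S₂/S₁) / ln(A₂/A₁) = ln(11/6) / ln(0.861/0.027) = 0.6061 / 3.4623 = 0.1751
c = S₁ / A₁^z = 6 / 0.027^0.1751 = 6 / 0.5313 = 11.29

11.29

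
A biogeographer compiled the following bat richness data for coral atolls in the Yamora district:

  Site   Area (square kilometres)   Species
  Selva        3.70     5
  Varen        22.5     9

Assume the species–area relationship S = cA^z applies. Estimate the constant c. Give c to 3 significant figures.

z = ln(S₂/S₁) / ln(A₂/A₁) = ln(9/5) / ln(22.5/3.7) = 0.5878 / 1.8052 = 0.3256
c = S₁ / A₁^z = 5 / 3.7^0.3256 = 5 / 1.531 = 3.266

3.27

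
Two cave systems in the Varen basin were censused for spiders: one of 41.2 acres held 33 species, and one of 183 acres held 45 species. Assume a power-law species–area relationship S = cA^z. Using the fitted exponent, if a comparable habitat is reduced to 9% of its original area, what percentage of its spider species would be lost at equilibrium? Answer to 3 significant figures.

z = ln(45/33) / ln(183/41.2) = 0.3102 / 1.4910 = 0.2080
S_new/S_old = (A_new/A_old)^z = 0.09^0.2080 = exp(0.2080 × -2.4079) = 0.606
Fraction lost = 1 − 0.606 = 0.394

39.4%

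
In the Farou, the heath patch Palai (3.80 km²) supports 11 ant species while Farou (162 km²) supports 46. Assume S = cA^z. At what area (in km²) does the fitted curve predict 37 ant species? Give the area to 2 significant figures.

z = ln(46/11) / ln(162/3.8) = 1.4307 / 3.7526 = 0.3813
c = 11 / 3.8^0.3813 = 11 / 1.664 = 6.612
A = (37/6.612)^(1/0.3813) ⇒ ln A = ln(5.596)/0.3813 = 4.5165
A = e^4.5165 ≈ 91.52 km²

92 km²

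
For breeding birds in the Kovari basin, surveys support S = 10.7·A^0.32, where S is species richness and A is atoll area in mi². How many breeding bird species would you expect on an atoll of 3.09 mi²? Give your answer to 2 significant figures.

S = 10.7 × 3.09^0.32 = 10.7 × 1.435 ≈ 15.35

15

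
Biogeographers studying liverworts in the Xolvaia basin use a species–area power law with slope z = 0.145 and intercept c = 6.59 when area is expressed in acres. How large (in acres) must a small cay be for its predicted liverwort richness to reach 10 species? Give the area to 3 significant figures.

10 = 6.59 × A^0.145  ⇒  A^0.145 = 10/6.59 = 1.517
ln A = ln(1.517) / 0.145 = 0.4170 / 0.145 = 2.8761
A = e^2.8761 ≈ 17.74 acres

17.7 acres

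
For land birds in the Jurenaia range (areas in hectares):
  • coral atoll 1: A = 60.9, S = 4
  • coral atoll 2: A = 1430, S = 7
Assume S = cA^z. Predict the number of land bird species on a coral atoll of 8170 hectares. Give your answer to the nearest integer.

10

z = ln(7/4) / ln(1430/60.9) = 0.5596 / 3.1562 = 0.1773
c = 4 / 60.9^0.1773 = 4 / 2.072 = 1.93
S₃ = 1.93 × 8170^0.1773 = 1.93 × 4.939 ≈ 9.535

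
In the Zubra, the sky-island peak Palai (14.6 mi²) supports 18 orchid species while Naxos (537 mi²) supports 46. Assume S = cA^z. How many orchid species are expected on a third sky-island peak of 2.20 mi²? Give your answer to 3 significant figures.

11.0

z = ln(46/18) / ln(537/14.6) = 0.9383 / 3.6050 = 0.2603
c = 18 / 14.6^0.2603 = 18 / 2.009 = 8.958
S₃ = 8.958 × 2.2^0.2603 = 8.958 × 1.228 ≈ 11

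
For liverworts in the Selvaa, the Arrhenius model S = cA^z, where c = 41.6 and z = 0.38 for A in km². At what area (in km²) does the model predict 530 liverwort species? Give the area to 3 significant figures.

530 = 41.6 × A^0.38  ⇒  A^0.38 = 530/41.6 = 12.74
ln A = ln(12.74) / 0.38 = 2.5448 / 0.38 = 6.6968
A = e^6.6968 ≈ 809.8 km²

810 km²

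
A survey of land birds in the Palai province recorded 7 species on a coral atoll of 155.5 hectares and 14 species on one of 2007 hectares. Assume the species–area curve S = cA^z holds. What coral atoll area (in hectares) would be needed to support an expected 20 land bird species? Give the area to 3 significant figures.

7480 hectares

z = ln(14/7) / ln(2007/155.5) = 0.6931 / 2.5578 = 0.2710
c = 7 / 155.5^0.2710 = 7 / 3.926 = 1.783
A = (20/1.783)^(1/0.2710) ⇒ ln A = ln(11.22)/0.2710 = 8.9205
A = e^8.9205 ≈ 7484 hectares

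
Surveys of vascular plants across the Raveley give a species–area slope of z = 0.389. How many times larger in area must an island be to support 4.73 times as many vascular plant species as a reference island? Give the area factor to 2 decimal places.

54.31

(A₂/A₁)^0.389 = 4.73, so A₂/A₁ = 4.73^(1/0.389) = 4.73^2.571
ln(A₂/A₁) = ln 4.73 / 0.389 = 1.5539 / 0.389 = 3.9947
A₂/A₁ = e^3.9947 ≈ 54.31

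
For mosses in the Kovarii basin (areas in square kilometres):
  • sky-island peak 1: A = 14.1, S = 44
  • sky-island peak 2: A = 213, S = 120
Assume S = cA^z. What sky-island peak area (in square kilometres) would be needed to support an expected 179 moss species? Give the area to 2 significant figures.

z = ln(120/44) / ln(213/14.1) = 1.0033 / 2.7151 = 0.3695
c = 44 / 14.1^0.3695 = 44 / 2.659 = 16.55
A = (179/16.55)^(1/0.3695) ⇒ ln A = ln(10.82)/0.3695 = 6.4435
A = e^6.4435 ≈ 628.6 square kilometres

630 square kilometres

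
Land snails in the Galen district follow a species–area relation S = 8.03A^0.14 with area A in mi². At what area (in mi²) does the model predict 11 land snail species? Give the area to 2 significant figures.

9.5 mi²

11 = 8.03 × A^0.14  ⇒  A^0.14 = 11/8.03 = 1.37
ln A = ln(1.37) / 0.14 = 0.3147 / 0.14 = 2.2479
A = e^2.2479 ≈ 9.468 mi²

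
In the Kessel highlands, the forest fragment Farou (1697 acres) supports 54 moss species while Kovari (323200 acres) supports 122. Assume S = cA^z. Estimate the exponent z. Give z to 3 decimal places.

Taking logs: ln S = ln c + z ln A, so z = (ln S₂ − ln S₁)/(ln A₂ − ln A₁).
z = ln(122/54) / ln(323200/1697) = ln(2.259) / ln(190.5) = 0.8150 / 5.2494 = 0.1553

0.155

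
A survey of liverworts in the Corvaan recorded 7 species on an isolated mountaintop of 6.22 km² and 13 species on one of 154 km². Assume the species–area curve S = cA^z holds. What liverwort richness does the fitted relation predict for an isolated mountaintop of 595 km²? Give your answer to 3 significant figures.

z = ln(13/7) / ln(154/6.22) = 0.6190 / 3.2092 = 0.1929
c = 7 / 6.22^0.1929 = 7 / 1.423 = 4.92
S₃ = 4.92 × 595^0.1929 = 4.92 × 3.429 ≈ 16.87

16.9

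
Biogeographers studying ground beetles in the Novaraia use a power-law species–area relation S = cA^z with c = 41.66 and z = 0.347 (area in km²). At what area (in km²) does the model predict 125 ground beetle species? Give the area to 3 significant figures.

23.7 km²

125 = 41.66 × A^0.347  ⇒  A^0.347 = 125/41.66 = 3
ln A = ln(3) / 0.347 = 1.0988 / 0.347 = 3.1665
A = e^3.1665 ≈ 23.72 km²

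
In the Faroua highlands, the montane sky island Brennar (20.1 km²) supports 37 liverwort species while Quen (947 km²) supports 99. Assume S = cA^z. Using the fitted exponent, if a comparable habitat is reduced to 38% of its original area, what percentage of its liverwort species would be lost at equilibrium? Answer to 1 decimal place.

z = ln(99/37) / ln(947/20.1) = 0.9842 / 3.8526 = 0.2555
S_new/S_old = (A_new/A_old)^z = 0.38^0.2555 = exp(0.2555 × -0.9676) = 0.781
Fraction lost = 1 − 0.781 = 0.219

21.9%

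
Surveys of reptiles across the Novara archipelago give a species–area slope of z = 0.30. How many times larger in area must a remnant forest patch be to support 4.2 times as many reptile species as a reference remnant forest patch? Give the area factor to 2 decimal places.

(A₂/A₁)^0.3 = 4.2, so A₂/A₁ = 4.2^(1/0.3) = 4.2^3.333
ln(A₂/A₁) = ln 4.2 / 0.3 = 1.4351 / 0.3 = 4.7836
A₂/A₁ = e^4.7836 ≈ 119.5

119.54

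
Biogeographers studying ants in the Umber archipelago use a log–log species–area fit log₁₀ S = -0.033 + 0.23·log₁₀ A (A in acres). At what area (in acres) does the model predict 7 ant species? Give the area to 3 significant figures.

6570 acres

7 = 0.9268 × A^0.23  ⇒  A^0.23 = 7/0.9268 = 7.553
ln A = ln(7.553) / 0.23 = 2.0219 / 0.23 = 8.7908
A = e^8.7908 ≈ 6574 acres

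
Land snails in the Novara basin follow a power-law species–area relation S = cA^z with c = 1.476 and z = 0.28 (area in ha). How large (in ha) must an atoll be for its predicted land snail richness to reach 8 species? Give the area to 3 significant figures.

8 = 1.476 × A^0.28  ⇒  A^0.28 = 8/1.476 = 5.42
ln A = ln(5.42) / 0.28 = 1.6901 / 0.28 = 6.0361
A = e^6.0361 ≈ 418.3 ha

418 ha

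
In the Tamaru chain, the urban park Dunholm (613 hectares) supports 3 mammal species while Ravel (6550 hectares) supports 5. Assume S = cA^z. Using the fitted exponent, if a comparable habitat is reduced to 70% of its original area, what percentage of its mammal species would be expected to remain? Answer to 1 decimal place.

z = ln(5/3) / ln(6550/613) = 0.5108 / 2.3689 = 0.2156
S_new/S_old = (A_new/A_old)^z = 0.7^0.2156 = exp(0.2156 × -0.3567) = 0.926

92.6%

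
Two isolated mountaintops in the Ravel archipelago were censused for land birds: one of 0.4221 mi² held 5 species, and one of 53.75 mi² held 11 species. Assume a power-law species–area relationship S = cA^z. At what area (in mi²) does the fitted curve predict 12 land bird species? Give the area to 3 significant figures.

z = ln(11/5) / ln(53.75/0.4221) = 0.7885 / 4.8469 = 0.1627
c = 5 / 0.4221^0.1627 = 5 / 0.8691 = 5.753
A = (12/5.753)^(1/0.1627) ⇒ ln A = ln(2.086)/0.1627 = 4.5192
A = e^4.5192 ≈ 91.76 mi²

91.8 mi²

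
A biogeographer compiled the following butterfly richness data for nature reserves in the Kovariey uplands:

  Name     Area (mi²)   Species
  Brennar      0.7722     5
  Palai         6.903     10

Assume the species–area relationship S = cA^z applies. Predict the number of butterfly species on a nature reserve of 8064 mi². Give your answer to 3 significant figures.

93.5

z = ln(10/5) / ln(6.903/0.7722) = 0.6931 / 2.1905 = 0.3164
c = 5 / 0.7722^0.3164 = 5 / 0.9215 = 5.426
S₃ = 5.426 × 8064^0.3164 = 5.426 × 17.23 ≈ 93.47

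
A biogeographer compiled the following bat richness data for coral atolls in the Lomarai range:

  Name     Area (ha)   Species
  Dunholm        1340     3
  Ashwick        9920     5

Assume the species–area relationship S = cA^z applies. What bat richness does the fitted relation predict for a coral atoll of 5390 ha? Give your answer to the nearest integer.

4

z = ln(5/3) / ln(9920/1340) = 0.5108 / 2.0019 = 0.2552
c = 3 / 1340^0.2552 = 3 / 6.28 = 0.4777
S₃ = 0.4777 × 5390^0.2552 = 0.4777 × 8.958 ≈ 4.279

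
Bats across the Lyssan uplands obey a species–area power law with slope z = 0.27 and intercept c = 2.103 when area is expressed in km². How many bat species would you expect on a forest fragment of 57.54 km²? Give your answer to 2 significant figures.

S = 2.103 × 57.54^0.27 = 2.103 × 2.987 ≈ 6.281

6.3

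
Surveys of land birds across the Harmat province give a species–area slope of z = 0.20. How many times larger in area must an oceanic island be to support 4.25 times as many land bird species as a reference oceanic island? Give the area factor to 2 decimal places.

(A₂/A₁)^0.2 = 4.25, so A₂/A₁ = 4.25^(1/0.2) = 4.25^5
ln(A₂/A₁) = ln 4.25 / 0.2 = 1.4469 / 0.2 = 7.2346
A₂/A₁ = e^7.2346 ≈ 1387

1386.58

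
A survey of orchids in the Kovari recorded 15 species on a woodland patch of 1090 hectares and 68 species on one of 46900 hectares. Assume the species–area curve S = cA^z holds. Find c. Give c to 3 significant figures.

z = ln(S₂/S₁) / ln(A₂/A₁) = ln(68/15) / ln(46900/1090) = 1.5115 / 3.7618 = 0.4018
c = S₁ / A₁^z = 15 / 1090^0.4018 = 15 / 16.61 = 0.903

0.903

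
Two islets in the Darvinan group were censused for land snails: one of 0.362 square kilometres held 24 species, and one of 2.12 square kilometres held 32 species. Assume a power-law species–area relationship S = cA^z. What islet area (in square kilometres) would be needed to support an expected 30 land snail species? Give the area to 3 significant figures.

z = ln(32/24) / ln(2.12/0.362) = 0.2877 / 1.7675 = 0.1628
c = 24 / 0.362^0.1628 = 24 / 0.8476 = 28.32
A = (30/28.32)^(1/0.1628) ⇒ ln A = ln(1.059)/0.1628 = 0.3549
A = e^0.3549 ≈ 1.426 square kilometres

1.43 square kilometres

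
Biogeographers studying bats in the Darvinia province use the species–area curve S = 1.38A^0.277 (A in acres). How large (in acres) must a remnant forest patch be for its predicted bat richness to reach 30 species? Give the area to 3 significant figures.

67200 acres

30 = 1.38 × A^0.277  ⇒  A^0.277 = 30/1.38 = 21.74
ln A = ln(21.74) / 0.277 = 3.0791 / 0.277 = 11.1159
A = e^11.1159 ≈ 67234 acres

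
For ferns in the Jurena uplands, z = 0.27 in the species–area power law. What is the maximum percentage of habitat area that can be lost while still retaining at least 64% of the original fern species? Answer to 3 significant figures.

80.9%

Need (A_new/A_old)^0.27 = 0.64, so A_new/A_old = 0.64^(1/0.27) = 0.64^3.704
ln(A_new/A_old) = ln 0.64 / 0.27 = -0.4463 / 0.27 = -1.6529
A_new/A_old = e^-1.6529 ≈ 0.1915
Fraction that can be lost = 1 − 0.1915 = 0.8085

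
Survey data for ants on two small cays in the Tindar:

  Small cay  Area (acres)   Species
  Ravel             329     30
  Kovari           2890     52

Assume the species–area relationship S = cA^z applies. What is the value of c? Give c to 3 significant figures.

z = ln(S₂/S₁) / ln(A₂/A₁) = ln(52/30) / ln(2890/329) = 0.5500 / 2.1730 = 0.2531
c = S₁ / A₁^z = 30 / 329^0.2531 = 30 / 4.337 = 6.917

6.92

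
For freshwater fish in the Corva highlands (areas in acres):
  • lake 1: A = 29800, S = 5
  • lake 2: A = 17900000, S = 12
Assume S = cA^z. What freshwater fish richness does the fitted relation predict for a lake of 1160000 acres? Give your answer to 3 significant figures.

8.25

z = ln(12/5) / ln(17900000/29800) = 0.8755 / 6.3980 = 0.1368
c = 5 / 29800^0.1368 = 5 / 4.095 = 1.221
S₃ = 1.221 × 1160000^0.1368 = 1.221 × 6.758 ≈ 8.252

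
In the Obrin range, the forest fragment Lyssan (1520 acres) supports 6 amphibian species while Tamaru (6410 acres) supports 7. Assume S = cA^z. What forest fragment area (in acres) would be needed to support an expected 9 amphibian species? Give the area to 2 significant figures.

67000 acres

z = ln(7/6) / ln(6410/1520) = 0.1542 / 1.4391 = 0.1071
c = 6 / 1520^0.1071 = 6 / 2.192 = 2.737
A = (9/2.737)^(1/0.1071) ⇒ ln A = ln(3.288)/0.1071 = 11.1119
A = e^11.1119 ≈ 66962 acres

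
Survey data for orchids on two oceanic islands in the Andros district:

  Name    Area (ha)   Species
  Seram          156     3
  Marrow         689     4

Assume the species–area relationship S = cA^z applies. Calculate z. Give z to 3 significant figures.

Taking logs: ln S = ln c + z ln A, so z = (ln S₂ − ln S₁)/(ln A₂ − ln A₁).
z = ln(4/3) / ln(689/156) = ln(1.333) / ln(4.417) = 0.2877 / 1.4854 = 0.1937

0.194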